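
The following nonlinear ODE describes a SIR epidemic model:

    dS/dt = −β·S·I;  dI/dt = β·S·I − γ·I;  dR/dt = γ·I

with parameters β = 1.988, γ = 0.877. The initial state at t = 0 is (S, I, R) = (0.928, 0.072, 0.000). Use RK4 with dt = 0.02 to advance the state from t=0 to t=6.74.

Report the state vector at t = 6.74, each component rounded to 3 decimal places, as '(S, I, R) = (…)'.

(S, I, R) = (0.144, 0.034, 0.822)

t=0.000: state=(0.928, 0.072, 0.000)
step 1 (dt=0.02): k1=(-0.133, 0.070, 0.063), k2=(-0.134, 0.070, 0.064), k3=(-0.134, 0.070, 0.064), k4=(-0.135, 0.071, 0.064); state += dt/6·(k1+2k2+2k3+k4)
t=0.020: state=(0.925, 0.073, 0.001)
t=0.040: state=(0.923, 0.075, 0.003)
t=0.060: state=(0.920, 0.076, 0.004)
continuing one RK4 step at a time; state shown every 25 steps (Δt=0.5):
t=0.500: state=(0.847, 0.112, 0.040)
t=1.000: state=(0.740, 0.160, 0.100)
t=1.500: state=(0.617, 0.203, 0.180)
t=2.000: state=(0.498, 0.227, 0.275)
t=2.500: state=(0.396, 0.228, 0.376)
t=3.000: state=(0.318, 0.210, 0.472)
t=3.500: state=(0.262, 0.180, 0.558)
t=4.000: state=(0.223, 0.148, 0.630)
t=4.500: state=(0.195, 0.117, 0.688)
t=5.000: state=(0.176, 0.091, 0.733)
t=5.500: state=(0.163, 0.069, 0.768)
t=6.000: state=(0.153, 0.052, 0.794)
t=6.500: state=(0.146, 0.039, 0.814)
t=6.740: state=(0.144, 0.034, 0.822)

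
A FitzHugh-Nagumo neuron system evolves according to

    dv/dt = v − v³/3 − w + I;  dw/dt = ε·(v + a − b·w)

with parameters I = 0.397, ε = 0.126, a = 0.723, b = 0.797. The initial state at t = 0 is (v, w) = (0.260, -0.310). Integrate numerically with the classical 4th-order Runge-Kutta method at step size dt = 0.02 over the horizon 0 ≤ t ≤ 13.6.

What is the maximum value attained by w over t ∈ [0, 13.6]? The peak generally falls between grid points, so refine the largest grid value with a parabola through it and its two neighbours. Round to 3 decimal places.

max w = 1.384

t=0.000: state=(0.260, -0.310)
step 1 (dt=0.02): k1=(0.961, 0.155), k2=(0.969, 0.156), k3=(0.969, 0.156), k4=(0.976, 0.157); state += dt/6·(k1+2k2+2k3+k4)
t=0.020: state=(0.279, -0.307)
t=0.040: state=(0.299, -0.304)
t=0.060: state=(0.319, -0.301)
continuing one RK4 step at a time; state shown every 25 steps (Δt=0.5):
t=0.500: state=(0.825, -0.218)
t=1.000: state=(1.410, -0.093)
t=1.500: state=(1.732, 0.054)
t=2.000: state=(1.810, 0.206)
t=2.500: state=(1.792, 0.351)
t=3.000: state=(1.743, 0.487)
t=3.500: state=(1.684, 0.613)
t=4.000: state=(1.621, 0.729)
t=4.500: state=(1.554, 0.835)
t=5.000: state=(1.485, 0.932)
t=5.500: state=(1.413, 1.020)
t=6.000: state=(1.335, 1.098)
t=6.500: state=(1.252, 1.169)
t=7.000: state=(1.161, 1.230)
t=7.500: state=(1.057, 1.282)
t=8.000: state=(0.936, 1.325)
t=8.500: state=(0.787, 1.358)
t=9.000: state=(0.591, 1.378)
t=9.500: state=(0.311, 1.384)
t=10.000: state=(-0.125, 1.367)
t=10.500: state=(-0.797, 1.317)
t=11.000: state=(-1.526, 1.224)
t=11.500: state=(-1.889, 1.102)
t=12.000: state=(-1.963, 0.973)
t=12.500: state=(-1.947, 0.849)
t=13.000: state=(-1.911, 0.734)
t=13.500: state=(-1.871, 0.626)
t=13.600: state=(-1.862, 0.605)
largest grid value and its neighbours: w(9.380)=1.38400, w(9.400)=1.38401, w(9.420)=1.38398
parabola through these three points peaks at t≈9.395 with w≈1.38401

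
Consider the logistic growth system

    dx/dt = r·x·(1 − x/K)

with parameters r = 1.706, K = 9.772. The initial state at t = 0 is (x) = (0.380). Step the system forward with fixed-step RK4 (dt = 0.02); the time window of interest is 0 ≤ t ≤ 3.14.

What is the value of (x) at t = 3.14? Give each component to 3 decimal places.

t=0.000: state=(0.380)
step 1 (dt=0.02): k1=(0.623), k2=(0.633), k3=(0.633), k4=(0.643); state += dt/6·(k1+2k2+2k3+k4)
t=0.020: state=(0.393)
t=0.040: state=(0.406)
t=0.060: state=(0.419)
continuing one RK4 step at a time; state shown every 10 steps (Δt=0.2):
t=0.200: state=(0.526)
t=0.400: state=(0.724)
t=0.600: state=(0.989)
t=0.800: state=(1.336)
t=1.000: state=(1.781)
t=1.200: state=(2.332)
t=1.400: state=(2.990)
t=1.600: state=(3.740)
t=1.800: state=(4.553)
t=2.000: state=(5.384)
t=2.200: state=(6.187)
t=2.400: state=(6.921)
t=2.600: state=(7.559)
t=2.800: state=(8.088)
t=3.000: state=(8.512)
t=3.140: state=(8.752)

(x) = (8.752)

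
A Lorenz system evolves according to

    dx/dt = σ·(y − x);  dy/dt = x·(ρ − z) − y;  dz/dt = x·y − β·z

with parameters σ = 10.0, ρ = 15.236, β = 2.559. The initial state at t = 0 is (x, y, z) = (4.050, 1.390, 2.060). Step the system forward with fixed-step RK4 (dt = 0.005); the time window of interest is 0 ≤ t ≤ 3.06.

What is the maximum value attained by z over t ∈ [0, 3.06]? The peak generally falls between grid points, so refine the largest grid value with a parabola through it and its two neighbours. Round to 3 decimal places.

max z = 23.012

t=0.000: state=(4.050, 1.390, 2.060)
step 1 (dt=0.005): k1=(-26.600, 51.973, 0.358), k2=(-24.636, 50.963, 0.781), k3=(-24.710, 51.026, 0.776), k4=(-22.813, 50.075, 1.178); state += dt/6·(k1+2k2+2k3+k4)
t=0.005: state=(3.927, 1.645, 2.064)
t=0.010: state=(3.821, 1.891, 2.072)
t=0.015: state=(3.733, 2.130, 2.083)
continuing one RK4 step at a time; state shown every 20 steps (Δt=0.1):
t=0.100: state=(4.012, 5.776, 2.807)
t=0.200: state=(6.907, 10.738, 6.191)
t=0.300: state=(10.751, 13.690, 15.028)
t=0.400: state=(10.767, 7.556, 22.775)
t=0.500: state=(6.038, 1.072, 20.602)
t=0.600: state=(2.244, -0.278, 16.022)
t=0.700: state=(0.680, -0.153, 12.376)
t=0.800: state=(0.220, 0.015, 9.579)
t=0.900: state=(0.129, 0.115, 7.417)
t=1.000: state=(0.155, 0.217, 5.745)
t=1.100: state=(0.252, 0.389, 4.453)
t=1.200: state=(0.449, 0.721, 3.465)
t=1.300: state=(0.839, 1.378, 2.741)
t=1.400: state=(1.616, 2.691, 2.340)
t=1.500: state=(3.153, 5.255, 2.642)
t=1.600: state=(6.011, 9.658, 5.086)
t=1.700: state=(10.009, 13.697, 12.682)
t=1.800: state=(11.328, 9.492, 21.978)
t=1.900: state=(7.156, 1.943, 21.580)
t=2.000: state=(2.848, -0.224, 16.965)
t=2.100: state=(0.880, -0.210, 13.095)
t=2.200: state=(0.263, -0.027, 10.133)
t=2.300: state=(0.120, 0.075, 7.846)
t=2.400: state=(0.121, 0.158, 6.075)
t=2.500: state=(0.187, 0.285, 4.707)
t=2.600: state=(0.329, 0.524, 3.653)
t=2.700: state=(0.609, 0.996, 2.859)
t=2.800: state=(1.167, 1.942, 2.328)
t=2.900: state=(2.284, 3.827, 2.237)
t=3.000: state=(4.458, 7.365, 3.393)
t=3.060: state=(6.495, 10.353, 5.627)
largest grid value and its neighbours: z(1.835)=22.98911, z(1.840)=23.01087, z(1.845)=23.00502
parabola through these three points peaks at t≈1.841 with z≈23.01201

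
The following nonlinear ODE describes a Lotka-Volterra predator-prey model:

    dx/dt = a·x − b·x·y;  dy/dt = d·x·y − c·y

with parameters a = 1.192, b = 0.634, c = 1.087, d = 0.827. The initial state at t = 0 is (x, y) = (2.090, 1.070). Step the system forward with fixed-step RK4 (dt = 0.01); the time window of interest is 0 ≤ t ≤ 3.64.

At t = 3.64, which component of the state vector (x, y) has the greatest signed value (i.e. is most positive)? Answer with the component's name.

largest component: y

t=0.000: state=(2.090, 1.070)
step 1 (dt=0.01): k1=(1.073, 0.686), k2=(1.072, 0.693), k3=(1.072, 0.693), k4=(1.070, 0.700); state += dt/6·(k1+2k2+2k3+k4)
t=0.010: state=(2.101, 1.077)
t=0.020: state=(2.111, 1.084)
t=0.030: state=(2.122, 1.091)
continuing one RK4 step at a time; state shown every 20 steps (Δt=0.2):
t=0.200: state=(2.293, 1.238)
t=0.400: state=(2.453, 1.476)
t=0.600: state=(2.532, 1.795)
t=0.800: state=(2.497, 2.194)
t=1.000: state=(2.334, 2.636)
t=1.200: state=(2.064, 3.055)
t=1.400: state=(1.740, 3.368)
t=1.600: state=(1.425, 3.519)
t=1.800: state=(1.157, 3.503)
t=2.000: state=(0.950, 3.352)
t=2.200: state=(0.799, 3.114)
t=2.400: state=(0.696, 2.834)
t=2.600: state=(0.628, 2.543)
t=2.800: state=(0.588, 2.262)
t=3.000: state=(0.569, 2.002)
t=3.200: state=(0.569, 1.769)
t=3.400: state=(0.585, 1.566)
t=3.600: state=(0.616, 1.391)
t=3.640: state=(0.624, 1.360)
compare at T: x=0.624, y=1.360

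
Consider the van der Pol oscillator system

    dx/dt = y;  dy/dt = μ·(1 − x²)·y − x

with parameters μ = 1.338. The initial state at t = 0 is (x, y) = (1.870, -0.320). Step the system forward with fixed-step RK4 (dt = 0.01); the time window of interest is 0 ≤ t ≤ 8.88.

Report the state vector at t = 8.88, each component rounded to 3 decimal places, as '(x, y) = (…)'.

t=0.000: state=(1.870, -0.320)
step 1 (dt=0.01): k1=(-0.320, -0.801), k2=(-0.324, -0.789), k3=(-0.324, -0.789), k4=(-0.328, -0.777); state += dt/6·(k1+2k2+2k3+k4)
t=0.010: state=(1.867, -0.328)
t=0.020: state=(1.863, -0.336)
t=0.030: state=(1.860, -0.343)
continuing one RK4 step at a time; state shown every 50 steps (Δt=0.5):
t=0.500: state=(1.641, -0.563)
t=1.000: state=(1.309, -0.779)
t=1.500: state=(0.826, -1.219)
t=2.000: state=(-0.022, -2.326)
t=2.500: state=(-1.423, -2.562)
t=3.000: state=(-2.010, -0.098)
t=3.500: state=(-1.888, 0.430)
t=4.000: state=(-1.632, 0.591)
t=4.500: state=(-1.289, 0.801)
t=5.000: state=(-0.790, 1.263)
t=5.500: state=(0.092, 2.422)
t=6.000: state=(1.499, 2.407)
t=6.500: state=(2.013, 0.030)
t=7.000: state=(1.876, -0.442)
t=7.500: state=(1.615, -0.600)
t=8.000: state=(1.266, -0.818)
t=8.500: state=(0.753, -1.305)
t=8.880: state=(0.116, -2.143)

(x, y) = (0.116, -2.143)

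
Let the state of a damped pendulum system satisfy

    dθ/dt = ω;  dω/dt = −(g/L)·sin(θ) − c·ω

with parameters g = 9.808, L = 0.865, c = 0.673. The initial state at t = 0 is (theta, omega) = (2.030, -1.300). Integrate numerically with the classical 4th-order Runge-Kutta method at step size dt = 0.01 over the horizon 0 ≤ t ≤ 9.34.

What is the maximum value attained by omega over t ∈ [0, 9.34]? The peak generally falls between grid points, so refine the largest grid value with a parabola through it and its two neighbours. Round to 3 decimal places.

max omega = 3.544

t=0.000: state=(2.030, -1.300)
step 1 (dt=0.01): k1=(-1.300, -9.289), k2=(-1.346, -9.290), k3=(-1.346, -9.292), k4=(-1.393, -9.293); state += dt/6·(k1+2k2+2k3+k4)
t=0.010: state=(2.017, -1.393)
t=0.020: state=(2.002, -1.486)
t=0.030: state=(1.987, -1.579)
continuing one RK4 step at a time; state shown every 50 steps (Δt=0.5):
t=0.500: state=(0.297, -4.946)
t=1.000: state=(-1.312, -0.574)
t=1.500: state=(-0.400, 3.488)
t=2.000: state=(0.892, 0.698)
t=2.500: state=(0.263, -2.536)
t=3.000: state=(-0.644, -0.377)
t=3.500: state=(-0.124, 1.861)
t=4.000: state=(0.471, 0.060)
t=4.500: state=(0.024, -1.341)
t=5.000: state=(-0.339, 0.150)
t=5.500: state=(0.036, 0.935)
t=6.000: state=(0.236, -0.258)
t=6.500: state=(-0.065, -0.626)
t=7.000: state=(-0.157, 0.290)
t=7.500: state=(0.073, 0.397)
t=8.000: state=(0.100, -0.275)
t=8.500: state=(-0.069, -0.236)
t=9.000: state=(-0.059, 0.238)
t=9.340: state=(0.031, 0.231)
largest grid value and its neighbours: omega(1.540)=3.54034, omega(1.550)=3.54359, omega(1.560)=3.54292
parabola through these three points peaks at t≈1.553 with omega≈3.54380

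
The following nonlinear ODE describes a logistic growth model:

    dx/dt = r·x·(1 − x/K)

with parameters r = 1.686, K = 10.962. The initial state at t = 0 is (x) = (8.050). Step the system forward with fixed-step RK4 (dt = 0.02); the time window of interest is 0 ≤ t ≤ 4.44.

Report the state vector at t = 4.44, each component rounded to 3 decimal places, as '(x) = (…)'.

t=0.000: state=(8.050)
step 1 (dt=0.02): k1=(3.605), k2=(3.577), k3=(3.577), k4=(3.548); state += dt/6·(k1+2k2+2k3+k4)
t=0.020: state=(8.122)
t=0.040: state=(8.192)
t=0.060: state=(8.261)
continuing one RK4 step at a time; state shown every 10 steps (Δt=0.2):
t=0.200: state=(8.712)
t=0.400: state=(9.256)
t=0.600: state=(9.688)
t=0.800: state=(10.021)
t=1.000: state=(10.274)
t=1.200: state=(10.462)
t=1.400: state=(10.600)
t=1.600: state=(10.701)
t=1.800: state=(10.775)
t=2.000: state=(10.828)
t=2.200: state=(10.866)
t=2.400: state=(10.893)
t=2.600: state=(10.913)
t=2.800: state=(10.927)
t=3.000: state=(10.937)
t=3.200: state=(10.944)
t=3.400: state=(10.949)
t=3.600: state=(10.953)
t=3.800: state=(10.955)
t=4.000: state=(10.957)
t=4.200: state=(10.959)
t=4.400: state=(10.960)
t=4.440: state=(10.960)

(x) = (10.960)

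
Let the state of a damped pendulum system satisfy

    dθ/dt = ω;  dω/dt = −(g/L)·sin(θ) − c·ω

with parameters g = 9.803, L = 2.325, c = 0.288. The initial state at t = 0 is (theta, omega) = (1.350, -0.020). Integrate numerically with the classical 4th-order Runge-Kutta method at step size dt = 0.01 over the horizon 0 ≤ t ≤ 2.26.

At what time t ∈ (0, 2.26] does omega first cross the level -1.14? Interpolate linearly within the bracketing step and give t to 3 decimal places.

t = 0.289

t=0.000: state=(1.350, -0.020)
step 1 (dt=0.01): k1=(-0.020, -4.108), k2=(-0.041, -4.102), k3=(-0.041, -4.102), k4=(-0.061, -4.096); state += dt/6·(k1+2k2+2k3+k4)
t=0.010: state=(1.350, -0.061)
t=0.020: state=(1.349, -0.102)
t=0.030: state=(1.348, -0.143)
continuing one RK4 step at a time; state shown every 10 steps (Δt=0.1):
t=0.100: state=(1.328, -0.424)
t=0.200: state=(1.266, -0.813)
t=0.280: state=(1.189, -1.108)
next step: t=0.290: state=(1.177, -1.144) — omega has crossed -1.14
linear interpolation between t=0.280 (-1.10815) and t=0.290 (-1.14394) → t≈0.289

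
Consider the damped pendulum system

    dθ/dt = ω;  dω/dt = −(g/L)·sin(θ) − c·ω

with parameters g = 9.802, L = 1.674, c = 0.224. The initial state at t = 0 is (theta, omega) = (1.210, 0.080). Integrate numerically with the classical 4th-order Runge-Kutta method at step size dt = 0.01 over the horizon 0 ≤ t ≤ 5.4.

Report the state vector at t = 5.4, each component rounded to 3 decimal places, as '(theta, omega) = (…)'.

t=0.000: state=(1.210, 0.080)
step 1 (dt=0.01): k1=(0.080, -5.496), k2=(0.053, -5.491), k3=(0.053, -5.491), k4=(0.025, -5.485); state += dt/6·(k1+2k2+2k3+k4)
t=0.010: state=(1.211, 0.025)
t=0.020: state=(1.211, -0.030)
t=0.030: state=(1.210, -0.084)
continuing one RK4 step at a time; state shown every 20 steps (Δt=0.2):
t=0.200: state=(1.118, -0.983)
t=0.400: state=(0.827, -1.892)
t=0.600: state=(0.384, -2.463)
t=0.800: state=(-0.122, -2.501)
t=1.000: state=(-0.579, -1.991)
t=1.200: state=(-0.895, -1.124)
t=1.400: state=(-1.020, -0.128)
t=1.600: state=(-0.948, 0.841)
t=1.800: state=(-0.694, 1.650)
t=2.000: state=(-0.309, 2.132)
t=2.200: state=(0.126, 2.141)
t=2.400: state=(0.515, 1.678)
t=2.600: state=(0.777, 0.904)
t=2.800: state=(0.869, 0.014)
t=3.000: state=(0.785, -0.840)
t=3.200: state=(0.545, -1.518)
t=3.400: state=(0.200, -1.870)
t=3.600: state=(-0.175, -1.800)
t=3.800: state=(-0.494, -1.337)
t=4.000: state=(-0.693, -0.627)
t=4.200: state=(-0.739, 0.164)
t=4.400: state=(-0.632, 0.892)
t=4.600: state=(-0.396, 1.422)
t=4.800: state=(-0.084, 1.634)
t=5.000: state=(0.232, 1.473)
t=5.200: state=(0.484, 0.999)
t=5.400: state=(0.620, 0.344)

(theta, omega) = (0.620, 0.344)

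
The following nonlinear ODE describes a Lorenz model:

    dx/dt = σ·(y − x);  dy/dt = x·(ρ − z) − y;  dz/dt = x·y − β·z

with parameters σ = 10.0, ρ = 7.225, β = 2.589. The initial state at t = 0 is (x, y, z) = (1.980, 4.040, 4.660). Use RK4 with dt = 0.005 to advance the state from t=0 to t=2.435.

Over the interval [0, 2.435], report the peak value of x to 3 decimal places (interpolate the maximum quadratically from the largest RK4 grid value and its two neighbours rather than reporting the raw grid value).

max x = 4.928

t=0.000: state=(1.980, 4.040, 4.660)
step 1 (dt=0.005): k1=(20.600, 1.039, -4.066), k2=(20.111, 1.189, -3.826), k3=(20.127, 1.184, -3.832), k4=(19.653, 1.331, -3.597); state += dt/6·(k1+2k2+2k3+k4)
t=0.005: state=(2.081, 4.046, 4.641)
t=0.010: state=(2.177, 4.053, 4.624)
t=0.015: state=(2.268, 4.062, 4.609)
continuing one RK4 step at a time; state shown every 20 steps (Δt=0.1):
t=0.100: state=(3.380, 4.353, 4.630)
t=0.200: state=(4.162, 4.798, 5.119)
t=0.300: state=(4.678, 5.067, 5.898)
t=0.400: state=(4.918, 5.000, 6.706)
t=0.500: state=(4.842, 4.621, 7.260)
t=0.600: state=(4.517, 4.117, 7.405)
t=0.700: state=(4.098, 3.686, 7.188)
t=0.800: state=(3.732, 3.424, 6.763)
t=0.900: state=(3.498, 3.339, 6.287)
t=1.000: state=(3.413, 3.400, 5.872)
t=1.100: state=(3.463, 3.570, 5.585)
t=1.200: state=(3.616, 3.808, 5.461)
t=1.300: state=(3.833, 4.067, 5.510)
t=1.400: state=(4.066, 4.290, 5.713)
t=1.500: state=(4.262, 4.422, 6.017)
t=1.600: state=(4.373, 4.431, 6.336)
t=1.700: state=(4.375, 4.323, 6.584)
t=1.800: state=(4.279, 4.147, 6.698)
t=1.900: state=(4.128, 3.965, 6.670)
t=2.000: state=(3.970, 3.825, 6.534)
t=2.100: state=(3.848, 3.753, 6.344)
t=2.200: state=(3.784, 3.751, 6.154)
t=2.300: state=(3.781, 3.808, 6.007)
t=2.400: state=(3.832, 3.903, 5.929)
t=2.435: state=(3.858, 3.941, 5.920)
largest grid value and its neighbours: x(0.420)=4.92769, x(0.425)=4.92812, x(0.430)=4.92774
parabola through these three points peaks at t≈0.425 with x≈4.92812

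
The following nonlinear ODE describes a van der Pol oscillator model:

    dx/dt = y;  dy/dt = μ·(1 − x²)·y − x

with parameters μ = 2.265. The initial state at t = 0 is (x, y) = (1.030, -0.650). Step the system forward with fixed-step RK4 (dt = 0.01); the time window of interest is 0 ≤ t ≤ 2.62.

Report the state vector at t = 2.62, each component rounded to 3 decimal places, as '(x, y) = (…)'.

t=0.000: state=(1.030, -0.650)
step 1 (dt=0.01): k1=(-0.650, -0.940), k2=(-0.655, -0.946), k3=(-0.655, -0.946), k4=(-0.659, -0.953); state += dt/6·(k1+2k2+2k3+k4)
t=0.010: state=(1.023, -0.659)
t=0.020: state=(1.017, -0.669)
t=0.030: state=(1.010, -0.679)
continuing one RK4 step at a time; state shown every 10 steps (Δt=0.1):
t=0.100: state=(0.960, -0.751)
t=0.200: state=(0.879, -0.871)
t=0.300: state=(0.785, -1.020)
t=0.400: state=(0.674, -1.211)
t=0.500: state=(0.541, -1.462)
t=0.600: state=(0.379, -1.797)
t=0.700: state=(0.178, -2.243)
t=0.800: state=(-0.074, -2.815)
t=0.900: state=(-0.388, -3.459)
t=1.000: state=(-0.762, -3.959)
t=1.100: state=(-1.162, -3.919)
t=1.200: state=(-1.520, -3.129)
t=1.300: state=(-1.775, -1.969)
t=1.400: state=(-1.920, -0.990)
t=1.500: state=(-1.985, -0.377)
t=1.600: state=(-2.005, -0.047)
t=1.700: state=(-2.000, 0.122)
t=1.800: state=(-1.983, 0.207)
t=1.900: state=(-1.960, 0.253)
t=2.000: state=(-1.933, 0.279)
t=2.100: state=(-1.905, 0.296)
t=2.200: state=(-1.874, 0.309)
t=2.300: state=(-1.843, 0.320)
t=2.400: state=(-1.810, 0.330)
t=2.500: state=(-1.777, 0.341)
t=2.600: state=(-1.742, 0.353)
t=2.620: state=(-1.735, 0.355)

(x, y) = (-1.735, 0.355)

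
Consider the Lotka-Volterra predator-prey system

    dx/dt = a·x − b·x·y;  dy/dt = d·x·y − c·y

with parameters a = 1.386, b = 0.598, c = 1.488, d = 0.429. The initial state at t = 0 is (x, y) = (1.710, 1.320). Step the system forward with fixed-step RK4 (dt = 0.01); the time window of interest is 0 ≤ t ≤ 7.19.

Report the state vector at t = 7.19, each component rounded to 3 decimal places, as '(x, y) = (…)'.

(x, y) = (5.098, 4.396)

t=0.000: state=(1.710, 1.320)
step 1 (dt=0.01): k1=(1.020, -0.996), k2=(1.028, -0.989), k3=(1.028, -0.989), k4=(1.037, -0.983); state += dt/6·(k1+2k2+2k3+k4)
t=0.010: state=(1.720, 1.310)
t=0.020: state=(1.731, 1.300)
t=0.030: state=(1.741, 1.291)
continuing one RK4 step at a time; state shown every 25 steps (Δt=0.25):
t=0.250: state=(2.018, 1.110)
t=0.500: state=(2.445, 0.971)
t=0.750: state=(3.009, 0.896)
t=1.000: state=(3.728, 0.885)
t=1.250: state=(4.601, 0.952)
t=1.500: state=(5.577, 1.133)
t=1.750: state=(6.499, 1.494)
t=2.000: state=(7.033, 2.140)
t=2.250: state=(6.738, 3.115)
t=2.500: state=(5.515, 4.170)
t=2.750: state=(3.963, 4.775)
t=3.000: state=(2.739, 4.695)
t=3.250: state=(1.992, 4.155)
t=3.500: state=(1.593, 3.463)
t=3.750: state=(1.412, 2.801)
t=4.000: state=(1.372, 2.239)
t=4.250: state=(1.437, 1.793)
t=4.500: state=(1.596, 1.453)
t=4.750: state=(1.853, 1.204)
t=5.000: state=(2.219, 1.031)
t=5.250: state=(2.713, 0.925)
t=5.500: state=(3.354, 0.882)
t=5.750: state=(4.153, 0.908)
t=6.000: state=(5.090, 1.026)
t=6.250: state=(6.068, 1.288)
t=6.500: state=(6.846, 1.780)
t=6.750: state=(7.009, 2.599)
t=7.000: state=(6.210, 3.673)
t=7.190: state=(5.098, 4.396)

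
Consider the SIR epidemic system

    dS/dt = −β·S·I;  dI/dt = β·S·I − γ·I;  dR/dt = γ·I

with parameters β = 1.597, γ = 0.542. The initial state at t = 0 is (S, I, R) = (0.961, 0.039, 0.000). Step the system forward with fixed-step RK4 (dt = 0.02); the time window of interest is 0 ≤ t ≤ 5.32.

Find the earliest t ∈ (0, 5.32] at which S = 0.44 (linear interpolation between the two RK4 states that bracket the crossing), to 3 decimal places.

t=0.000: state=(0.961, 0.039, 0.000)
step 1 (dt=0.02): k1=(-0.060, 0.039, 0.021), k2=(-0.060, 0.039, 0.021), k3=(-0.060, 0.039, 0.021), k4=(-0.061, 0.039, 0.022); state += dt/6·(k1+2k2+2k3+k4)
t=0.020: state=(0.960, 0.040, 0.000)
t=0.040: state=(0.959, 0.041, 0.001)
t=0.060: state=(0.957, 0.041, 0.001)
continuing one RK4 step at a time; state shown every 10 steps (Δt=0.2):
t=0.200: state=(0.948, 0.047, 0.005)
t=0.400: state=(0.932, 0.058, 0.010)
t=0.600: state=(0.913, 0.069, 0.017)
t=0.800: state=(0.892, 0.083, 0.025)
t=1.000: state=(0.866, 0.099, 0.035)
t=1.200: state=(0.837, 0.116, 0.047)
t=1.400: state=(0.804, 0.135, 0.060)
t=1.600: state=(0.768, 0.156, 0.076)
t=1.800: state=(0.728, 0.178, 0.094)
t=2.000: state=(0.685, 0.200, 0.115)
t=2.200: state=(0.640, 0.222, 0.138)
t=2.400: state=(0.595, 0.242, 0.163)
t=2.600: state=(0.549, 0.261, 0.190)
t=2.800: state=(0.503, 0.277, 0.219)
t=3.000: state=(0.460, 0.290, 0.250)
t=3.080: state=(0.443, 0.294, 0.263)
next step: t=3.100: state=(0.439, 0.295, 0.266) — S has crossed 0.44
linear interpolation between t=3.080 (0.44291) and t=3.100 (0.43876) → t≈3.094

t = 3.094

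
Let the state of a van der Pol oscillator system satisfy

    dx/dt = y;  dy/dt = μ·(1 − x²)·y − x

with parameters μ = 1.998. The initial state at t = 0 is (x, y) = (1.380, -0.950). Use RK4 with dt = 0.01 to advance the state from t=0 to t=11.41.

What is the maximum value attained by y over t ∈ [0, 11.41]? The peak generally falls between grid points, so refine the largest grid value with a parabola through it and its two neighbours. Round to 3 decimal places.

max y = 3.815

t=0.000: state=(1.380, -0.950)
step 1 (dt=0.01): k1=(-0.950, 0.337), k2=(-0.948, 0.314), k3=(-0.948, 0.314), k4=(-0.947, 0.291); state += dt/6·(k1+2k2+2k3+k4)
t=0.010: state=(1.371, -0.947)
t=0.020: state=(1.361, -0.944)
t=0.030: state=(1.352, -0.942)
continuing one RK4 step at a time; state shown every 50 steps (Δt=0.5):
t=0.500: state=(0.872, -1.225)
t=1.000: state=(-0.065, -2.890)
t=1.500: state=(-1.773, -2.122)
t=2.000: state=(-2.027, 0.200)
t=2.500: state=(-1.879, 0.346)
t=3.000: state=(-1.689, 0.413)
t=3.500: state=(-1.459, 0.520)
t=4.000: state=(-1.152, 0.740)
t=4.500: state=(-0.656, 1.366)
t=5.000: state=(0.470, 3.449)
t=5.500: state=(1.927, 1.006)
t=6.000: state=(1.976, -0.267)
t=6.500: state=(1.812, -0.368)
t=7.000: state=(1.609, -0.446)
t=7.500: state=(1.357, -0.581)
t=8.000: state=(1.000, -0.893)
t=8.500: state=(0.356, -1.903)
t=9.000: state=(-1.161, -3.705)
t=9.500: state=(-2.017, -0.113)
t=10.000: state=(-1.920, 0.321)
t=10.500: state=(-1.741, 0.394)
t=11.000: state=(-1.523, 0.486)
t=11.410: state=(-1.299, 0.621)
largest grid value and its neighbours: y(5.120)=3.81350, y(5.130)=3.81449, y(5.140)=3.80957
parabola through these three points peaks at t≈5.127 with y≈3.81481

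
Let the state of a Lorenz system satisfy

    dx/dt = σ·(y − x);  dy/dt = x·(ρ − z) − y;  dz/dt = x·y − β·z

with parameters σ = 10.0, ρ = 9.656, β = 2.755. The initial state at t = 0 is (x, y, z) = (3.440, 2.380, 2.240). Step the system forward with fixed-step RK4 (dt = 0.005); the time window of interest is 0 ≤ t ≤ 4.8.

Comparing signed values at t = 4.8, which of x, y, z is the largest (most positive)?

t=0.000: state=(3.440, 2.380, 2.240)
step 1 (dt=0.005): k1=(-10.600, 23.131, 2.016), k2=(-9.757, 22.859, 2.136), k3=(-9.785, 22.875, 2.138), k4=(-8.967, 22.618, 2.258); state += dt/6·(k1+2k2+2k3+k4)
t=0.005: state=(3.391, 2.494, 2.251)
t=0.010: state=(3.350, 2.606, 2.263)
t=0.015: state=(3.317, 2.716, 2.276)
continuing one RK4 step at a time; state shown every 40 steps (Δt=0.2):
t=0.200: state=(4.871, 6.514, 4.099)
t=0.400: state=(7.653, 7.998, 10.490)
t=0.600: state=(5.384, 3.547, 11.994)
t=0.800: state=(2.916, 2.385, 8.488)
t=1.000: state=(2.858, 3.231, 6.050)
t=1.200: state=(4.205, 5.136, 5.781)
t=1.400: state=(6.059, 6.727, 8.364)
t=1.600: state=(5.977, 5.260, 10.741)
t=1.800: state=(4.324, 3.667, 9.518)
t=2.000: state=(3.747, 3.808, 7.658)
t=2.200: state=(4.375, 4.880, 7.109)
t=2.400: state=(5.411, 5.817, 8.280)
t=2.600: state=(5.581, 5.328, 9.671)
t=2.800: state=(4.776, 4.365, 9.364)
t=3.000: state=(4.298, 4.257, 8.293)
t=3.200: state=(4.559, 4.821, 7.843)
t=3.400: state=(5.120, 5.352, 8.381)
t=3.600: state=(5.277, 5.187, 9.138)
t=3.800: state=(4.898, 4.673, 9.104)
t=4.000: state=(4.591, 4.536, 8.540)
t=4.200: state=(4.686, 4.816, 8.233)
t=4.400: state=(4.984, 5.115, 8.473)
t=4.600: state=(5.097, 5.069, 8.879)
t=4.800: state=(4.922, 4.804, 8.917)
compare at T: x=4.922, y=4.804, z=8.917

largest component: z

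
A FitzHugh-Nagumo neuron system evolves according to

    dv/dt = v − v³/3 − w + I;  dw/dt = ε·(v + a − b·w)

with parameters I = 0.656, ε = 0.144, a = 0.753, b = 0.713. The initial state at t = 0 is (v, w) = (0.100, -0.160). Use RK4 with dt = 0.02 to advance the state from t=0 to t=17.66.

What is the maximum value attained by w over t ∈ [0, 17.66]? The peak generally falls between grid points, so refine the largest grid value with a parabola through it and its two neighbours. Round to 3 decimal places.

t=0.000: state=(0.100, -0.160)
step 1 (dt=0.02): k1=(0.916, 0.139), k2=(0.923, 0.140), k3=(0.923, 0.140), k4=(0.931, 0.142); state += dt/6·(k1+2k2+2k3+k4)
t=0.020: state=(0.118, -0.157)
t=0.040: state=(0.137, -0.154)
t=0.060: state=(0.156, -0.151)
continuing one RK4 step at a time; state shown every 50 steps (Δt=1):
t=1.000: state=(1.307, 0.052)
t=2.000: state=(1.833, 0.379)
t=3.000: state=(1.771, 0.694)
t=4.000: state=(1.641, 0.962)
t=5.000: state=(1.497, 1.186)
t=6.000: state=(1.337, 1.367)
t=7.000: state=(1.149, 1.507)
t=8.000: state=(0.906, 1.605)
t=9.000: state=(0.522, 1.651)
t=10.000: state=(-0.304, 1.615)
t=11.000: state=(-1.673, 1.420)
t=12.000: state=(-1.943, 1.126)
t=13.000: state=(-1.865, 0.858)
t=14.000: state=(-1.767, 0.629)
t=15.000: state=(-1.668, 0.436)
t=16.000: state=(-1.569, 0.275)
t=17.000: state=(-1.469, 0.144)
t=17.660: state=(-1.403, 0.071)
largest grid value and its neighbours: w(9.160)=1.65216, w(9.180)=1.65217, w(9.200)=1.65214
parabola through these three points peaks at t≈9.174 with w≈1.65217

max w = 1.652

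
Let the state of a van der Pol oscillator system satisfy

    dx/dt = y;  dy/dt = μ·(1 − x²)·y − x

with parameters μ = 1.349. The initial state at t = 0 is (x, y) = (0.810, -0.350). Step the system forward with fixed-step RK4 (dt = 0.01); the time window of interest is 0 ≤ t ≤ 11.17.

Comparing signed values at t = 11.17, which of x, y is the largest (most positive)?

largest component: y

t=0.000: state=(0.810, -0.350)
step 1 (dt=0.01): k1=(-0.350, -0.972), k2=(-0.355, -0.974), k3=(-0.355, -0.974), k4=(-0.360, -0.976); state += dt/6·(k1+2k2+2k3+k4)
t=0.010: state=(0.806, -0.360)
t=0.020: state=(0.803, -0.370)
t=0.030: state=(0.799, -0.379)
continuing one RK4 step at a time; state shown every 50 steps (Δt=0.5):
t=0.500: state=(0.501, -0.924)
t=1.000: state=(-0.182, -1.886)
t=1.500: state=(-1.287, -2.059)
t=2.000: state=(-1.824, -0.193)
t=2.500: state=(-1.728, 0.428)
t=3.000: state=(-1.454, 0.660)
t=3.500: state=(-1.054, 0.977)
t=4.000: state=(-0.407, 1.734)
t=4.500: state=(0.808, 3.035)
t=5.000: state=(1.917, 0.868)
t=5.500: state=(1.967, -0.312)
t=6.000: state=(1.749, -0.524)
t=6.500: state=(1.448, -0.692)
t=7.000: state=(1.033, -1.009)
t=7.500: state=(0.362, -1.805)
t=8.000: state=(-0.892, -3.052)
t=8.500: state=(-1.942, -0.734)
t=9.000: state=(-1.960, 0.332)
t=9.500: state=(-1.737, 0.531)
t=10.000: state=(-1.432, 0.702)
t=10.500: state=(-1.009, 1.032)
t=11.000: state=(-0.318, 1.865)
t=11.170: state=(0.039, 2.358)
compare at T: x=0.039, y=2.358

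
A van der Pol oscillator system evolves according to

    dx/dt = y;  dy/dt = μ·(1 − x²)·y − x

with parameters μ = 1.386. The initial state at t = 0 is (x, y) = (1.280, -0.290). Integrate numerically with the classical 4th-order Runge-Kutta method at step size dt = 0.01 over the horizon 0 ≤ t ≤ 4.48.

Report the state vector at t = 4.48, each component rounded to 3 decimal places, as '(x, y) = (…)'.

(x, y) = (-0.467, 1.661)

t=0.000: state=(1.280, -0.290)
step 1 (dt=0.01): k1=(-0.290, -1.023), k2=(-0.295, -1.019), k3=(-0.295, -1.019), k4=(-0.300, -1.015); state += dt/6·(k1+2k2+2k3+k4)
t=0.010: state=(1.277, -0.300)
t=0.020: state=(1.274, -0.310)
t=0.030: state=(1.271, -0.320)
continuing one RK4 step at a time; state shown every 20 steps (Δt=0.2):
t=0.200: state=(1.203, -0.481)
t=0.400: state=(1.088, -0.661)
t=0.600: state=(0.937, -0.858)
t=0.800: state=(0.742, -1.106)
t=1.000: state=(0.488, -1.447)
t=1.200: state=(0.154, -1.924)
t=1.400: state=(-0.289, -2.514)
t=1.600: state=(-0.840, -2.903)
t=1.800: state=(-1.394, -2.469)
t=2.000: state=(-1.778, -1.335)
t=2.200: state=(-1.943, -0.396)
t=2.400: state=(-1.967, 0.092)
t=2.600: state=(-1.924, 0.314)
t=2.800: state=(-1.849, 0.426)
t=3.000: state=(-1.756, 0.497)
t=3.200: state=(-1.650, 0.560)
t=3.400: state=(-1.532, 0.626)
t=3.600: state=(-1.399, 0.708)
t=3.800: state=(-1.247, 0.815)
t=4.000: state=(-1.070, 0.962)
t=4.200: state=(-0.858, 1.175)
t=4.400: state=(-0.593, 1.493)
t=4.480: state=(-0.467, 1.661)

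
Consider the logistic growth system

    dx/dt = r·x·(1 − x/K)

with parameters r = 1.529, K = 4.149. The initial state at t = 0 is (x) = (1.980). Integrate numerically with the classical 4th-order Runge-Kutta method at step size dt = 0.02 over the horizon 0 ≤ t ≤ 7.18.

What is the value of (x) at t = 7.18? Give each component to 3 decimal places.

(x) = (4.149)

t=0.000: state=(1.980)
step 1 (dt=0.02): k1=(1.583), k2=(1.584), k3=(1.584), k4=(1.585); state += dt/6·(k1+2k2+2k3+k4)
t=0.020: state=(2.012)
t=0.040: state=(2.043)
t=0.060: state=(2.075)
continuing one RK4 step at a time; state shown every 25 steps (Δt=0.5):
t=0.500: state=(2.748)
t=1.000: state=(3.353)
t=1.500: state=(3.736)
t=2.000: state=(3.946)
t=2.500: state=(4.052)
t=3.000: state=(4.103)
t=3.500: state=(4.128)
t=4.000: state=(4.139)
t=4.500: state=(4.144)
t=5.000: state=(4.147)
t=5.500: state=(4.148)
t=6.000: state=(4.149)
t=6.500: state=(4.149)
t=7.000: state=(4.149)
t=7.180: state=(4.149)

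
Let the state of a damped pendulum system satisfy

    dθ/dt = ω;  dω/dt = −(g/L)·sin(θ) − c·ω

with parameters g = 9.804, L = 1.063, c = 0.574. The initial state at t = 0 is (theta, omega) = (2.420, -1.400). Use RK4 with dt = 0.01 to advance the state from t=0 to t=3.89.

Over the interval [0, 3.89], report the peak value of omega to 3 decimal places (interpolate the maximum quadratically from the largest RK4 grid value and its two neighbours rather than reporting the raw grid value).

max omega = 3.580

t=0.000: state=(2.420, -1.400)
step 1 (dt=0.01): k1=(-1.400, -5.289), k2=(-1.426, -5.322), k3=(-1.427, -5.323), k4=(-1.453, -5.357); state += dt/6·(k1+2k2+2k3+k4)
t=0.010: state=(2.406, -1.453)
t=0.020: state=(2.391, -1.507)
t=0.030: state=(2.376, -1.562)
continuing one RK4 step at a time; state shown every 20 steps (Δt=0.2):
t=0.200: state=(2.024, -2.608)
t=0.400: state=(1.362, -4.019)
t=0.600: state=(0.450, -4.914)
t=0.800: state=(-0.500, -4.306)
t=1.000: state=(-1.192, -2.520)
t=1.200: state=(-1.497, -0.542)
t=1.400: state=(-1.422, 1.253)
t=1.600: state=(-1.014, 2.753)
t=1.800: state=(-0.367, 3.555)
t=2.000: state=(0.327, 3.180)
t=2.200: state=(0.840, 1.846)
t=2.400: state=(1.046, 0.208)
t=2.600: state=(0.933, -1.292)
t=2.800: state=(0.559, -2.346)
t=3.000: state=(0.048, -2.606)
t=3.200: state=(-0.423, -1.976)
t=3.400: state=(-0.706, -0.800)
t=3.600: state=(-0.737, 0.465)
t=3.800: state=(-0.537, 1.470)
t=3.890: state=(-0.391, 1.759)
largest grid value and its neighbours: omega(1.830)=3.57844, omega(1.840)=3.57997, omega(1.850)=3.57828
parabola through these three points peaks at t≈1.840 with omega≈3.57997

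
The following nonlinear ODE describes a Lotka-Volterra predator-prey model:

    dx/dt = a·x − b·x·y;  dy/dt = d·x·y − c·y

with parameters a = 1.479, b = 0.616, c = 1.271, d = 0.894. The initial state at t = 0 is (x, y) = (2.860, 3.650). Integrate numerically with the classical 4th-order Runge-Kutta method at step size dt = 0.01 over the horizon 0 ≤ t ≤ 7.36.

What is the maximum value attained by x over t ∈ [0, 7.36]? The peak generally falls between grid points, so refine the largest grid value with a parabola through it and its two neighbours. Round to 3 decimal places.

max x = 3.177

t=0.000: state=(2.860, 3.650)
step 1 (dt=0.01): k1=(-2.200, 4.693), k2=(-2.233, 4.687), k3=(-2.233, 4.687), k4=(-2.265, 4.680); state += dt/6·(k1+2k2+2k3+k4)
t=0.010: state=(2.838, 3.697)
t=0.020: state=(2.815, 3.744)
t=0.030: state=(2.791, 3.790)
continuing one RK4 step at a time; state shown every 25 steps (Δt=0.25):
t=0.250: state=(2.169, 4.678)
t=0.500: state=(1.465, 5.095)
t=0.750: state=(0.979, 4.851)
t=1.000: state=(0.702, 4.247)
t=1.250: state=(0.557, 3.551)
t=1.500: state=(0.491, 2.902)
t=1.750: state=(0.475, 2.351)
t=2.000: state=(0.496, 1.906)
t=2.250: state=(0.550, 1.558)
t=2.500: state=(0.640, 1.295)
t=2.750: state=(0.771, 1.102)
t=3.000: state=(0.952, 0.972)
t=3.250: state=(1.194, 0.898)
t=3.500: state=(1.508, 0.882)
t=3.750: state=(1.900, 0.938)
t=4.000: state=(2.354, 1.098)
t=4.250: state=(2.814, 1.425)
t=4.500: state=(3.136, 2.025)
t=4.750: state=(3.100, 2.984)
t=5.000: state=(2.593, 4.135)
t=5.250: state=(1.850, 4.947)
t=5.500: state=(1.228, 5.057)
t=5.750: state=(0.840, 4.619)
t=6.000: state=(0.628, 3.950)
t=6.250: state=(0.521, 3.264)
t=6.500: state=(0.479, 2.654)
t=6.750: state=(0.480, 2.149)
t=7.000: state=(0.515, 1.746)
t=7.250: state=(0.584, 1.436)
t=7.360: state=(0.626, 1.325)
largest grid value and its neighbours: x(4.600)=3.17692, x(4.610)=3.17724, x(4.620)=3.17683
parabola through these three points peaks at t≈4.609 with x≈3.17725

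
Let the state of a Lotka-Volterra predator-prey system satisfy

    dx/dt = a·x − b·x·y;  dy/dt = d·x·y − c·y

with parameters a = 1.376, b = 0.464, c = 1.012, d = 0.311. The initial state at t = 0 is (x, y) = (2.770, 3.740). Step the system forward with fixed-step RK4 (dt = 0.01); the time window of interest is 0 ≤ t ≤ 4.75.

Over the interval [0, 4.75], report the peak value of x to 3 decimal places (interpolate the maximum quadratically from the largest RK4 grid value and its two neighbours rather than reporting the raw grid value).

max x = 4.418

t=0.000: state=(2.770, 3.740)
step 1 (dt=0.01): k1=(-0.995, -0.563), k2=(-0.990, -0.568), k3=(-0.990, -0.568), k4=(-0.985, -0.574); state += dt/6·(k1+2k2+2k3+k4)
t=0.010: state=(2.760, 3.734)
t=0.020: state=(2.750, 3.729)
t=0.030: state=(2.741, 3.723)
continuing one RK4 step at a time; state shown every 20 steps (Δt=0.2):
t=0.200: state=(2.593, 3.608)
t=0.400: state=(2.461, 3.448)
t=0.600: state=(2.372, 3.272)
t=0.800: state=(2.325, 3.092)
t=1.000: state=(2.316, 2.917)
t=1.200: state=(2.345, 2.754)
t=1.400: state=(2.408, 2.607)
t=1.600: state=(2.505, 2.481)
t=1.800: state=(2.633, 2.377)
t=2.000: state=(2.792, 2.298)
t=2.200: state=(2.978, 2.245)
t=2.400: state=(3.188, 2.221)
t=2.600: state=(3.416, 2.228)
t=2.800: state=(3.652, 2.267)
t=3.000: state=(3.885, 2.341)
t=3.200: state=(4.097, 2.451)
t=3.400: state=(4.269, 2.597)
t=3.600: state=(4.382, 2.777)
t=3.800: state=(4.418, 2.984)
t=4.000: state=(4.365, 3.204)
t=4.200: state=(4.227, 3.420)
t=4.400: state=(4.015, 3.611)
t=4.600: state=(3.755, 3.756)
t=4.750: state=(3.545, 3.826)
largest grid value and its neighbours: x(3.770)=4.41775, x(3.780)=4.41793, x(3.790)=4.41788
parabola through these three points peaks at t≈3.783 with x≈4.41794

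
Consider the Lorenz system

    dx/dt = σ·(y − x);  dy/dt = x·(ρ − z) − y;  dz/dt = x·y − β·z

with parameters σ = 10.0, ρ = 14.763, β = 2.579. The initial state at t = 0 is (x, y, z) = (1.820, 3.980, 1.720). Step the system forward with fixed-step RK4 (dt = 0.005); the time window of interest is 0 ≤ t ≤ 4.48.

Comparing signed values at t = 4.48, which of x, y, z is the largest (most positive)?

t=0.000: state=(1.820, 3.980, 1.720)
step 1 (dt=0.005): k1=(21.600, 19.758, 2.808), k2=(21.554, 20.400, 3.097), k3=(21.571, 20.396, 3.098), k4=(21.541, 21.033, 3.394); state += dt/6·(k1+2k2+2k3+k4)
t=0.005: state=(1.928, 4.082, 1.735)
t=0.010: state=(2.036, 4.190, 1.754)
t=0.015: state=(2.143, 4.305, 1.776)
continuing one RK4 step at a time; state shown every 40 steps (Δt=0.2):
t=0.200: state=(7.869, 12.047, 7.459)
t=0.400: state=(9.728, 5.281, 22.545)
t=0.600: state=(1.610, -0.350, 14.618)
t=0.800: state=(0.089, -0.071, 8.707)
t=1.000: state=(-0.028, -0.051, 5.198)
t=1.200: state=(-0.097, -0.156, 3.105)
t=1.400: state=(-0.347, -0.577, 1.866)
t=1.600: state=(-1.353, -2.289, 1.296)
t=1.800: state=(-5.289, -8.675, 3.584)
t=2.000: state=(-11.613, -11.086, 20.434)
t=2.200: state=(-3.378, 0.251, 17.460)
t=2.400: state=(-0.165, 0.250, 10.357)
t=2.600: state=(0.194, 0.305, 6.186)
t=2.800: state=(0.574, 0.903, 3.728)
t=3.000: state=(1.941, 3.173, 2.611)
t=3.200: state=(6.684, 10.361, 6.219)
t=3.400: state=(10.551, 7.877, 21.596)
t=3.600: state=(2.650, 0.127, 15.760)
t=3.800: state=(0.625, 0.485, 9.447)
t=4.000: state=(0.937, 1.352, 5.742)
t=4.200: state=(2.646, 4.140, 4.173)
t=4.400: state=(7.751, 11.147, 9.089)
t=4.480: state=(10.093, 12.068, 15.239)
compare at T: x=10.093, y=12.068, z=15.239

largest component: z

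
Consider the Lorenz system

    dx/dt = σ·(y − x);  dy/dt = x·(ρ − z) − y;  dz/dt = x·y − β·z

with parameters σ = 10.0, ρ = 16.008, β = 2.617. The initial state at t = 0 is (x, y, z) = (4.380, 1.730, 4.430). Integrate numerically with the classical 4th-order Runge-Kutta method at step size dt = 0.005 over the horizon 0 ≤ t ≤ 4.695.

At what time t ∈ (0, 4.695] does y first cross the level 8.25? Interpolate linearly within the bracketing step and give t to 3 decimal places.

t=0.000: state=(4.380, 1.730, 4.430)
step 1 (dt=0.005): k1=(-26.500, 48.982, -4.016), k2=(-24.613, 48.135, -3.576), k3=(-24.681, 48.187, -3.579), k4=(-22.857, 47.388, -3.157); state += dt/6·(k1+2k2+2k3+k4)
t=0.005: state=(4.257, 1.971, 4.412)
t=0.010: state=(4.151, 2.204, 4.398)
t=0.015: state=(4.062, 2.431, 4.388)
t=0.150: state=(5.394, 8.155, 5.807)
next step: t=0.155: state=(5.534, 8.390, 5.956) — y has crossed 8.25
linear interpolation between t=0.150 (8.15454) and t=0.155 (8.38981) → t≈0.152

t = 0.152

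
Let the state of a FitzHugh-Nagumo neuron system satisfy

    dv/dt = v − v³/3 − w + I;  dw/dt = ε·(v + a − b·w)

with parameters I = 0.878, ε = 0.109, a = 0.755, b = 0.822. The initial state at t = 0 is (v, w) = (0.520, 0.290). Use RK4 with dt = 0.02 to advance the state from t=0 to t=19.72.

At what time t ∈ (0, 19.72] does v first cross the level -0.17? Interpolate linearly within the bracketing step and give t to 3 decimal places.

t=0.000: state=(0.520, 0.290)
step 1 (dt=0.02): k1=(1.061, 0.113), k2=(1.068, 0.114), k3=(1.068, 0.114), k4=(1.074, 0.115); state += dt/6·(k1+2k2+2k3+k4)
t=0.020: state=(0.541, 0.292)
t=0.040: state=(0.563, 0.295)
t=0.060: state=(0.585, 0.297)
continuing one RK4 step at a time; state shown every 50 steps (Δt=1):
t=1.000: state=(1.583, 0.458)
t=2.000: state=(1.825, 0.681)
t=3.000: state=(1.767, 0.889)
t=4.000: state=(1.679, 1.071)
t=5.000: state=(1.586, 1.228)
t=6.000: state=(1.490, 1.362)
t=7.000: state=(1.391, 1.474)
t=8.000: state=(1.285, 1.566)
t=9.000: state=(1.168, 1.639)
t=10.000: state=(1.034, 1.692)
t=11.000: state=(0.864, 1.725)
t=12.000: state=(0.616, 1.734)
t=13.000: state=(0.153, 1.707)
t=13.380: state=(-0.154, 1.680)
next step: t=13.400: state=(-0.173, 1.679) — v has crossed -0.17
linear interpolation between t=13.380 (-0.15358) and t=13.400 (-0.17285) → t≈13.397

t = 13.397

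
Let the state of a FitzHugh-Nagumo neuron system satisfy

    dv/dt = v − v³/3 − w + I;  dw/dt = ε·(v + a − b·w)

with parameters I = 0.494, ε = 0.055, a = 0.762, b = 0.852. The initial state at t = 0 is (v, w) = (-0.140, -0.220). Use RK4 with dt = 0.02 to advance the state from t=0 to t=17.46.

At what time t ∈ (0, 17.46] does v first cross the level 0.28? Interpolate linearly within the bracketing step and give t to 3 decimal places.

t=0.000: state=(-0.140, -0.220)
step 1 (dt=0.02): k1=(0.575, 0.045), k2=(0.580, 0.045), k3=(0.580, 0.045), k4=(0.585, 0.045); state += dt/6·(k1+2k2+2k3+k4)
t=0.020: state=(-0.128, -0.219)
t=0.040: state=(-0.117, -0.218)
t=0.060: state=(-0.105, -0.217)
t=0.540: state=(0.262, -0.191)
next step: t=0.560: state=(0.281, -0.190) — v has crossed 0.28
linear interpolation between t=0.540 (0.26176) and t=0.560 (0.28074) → t≈0.559

t = 0.559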